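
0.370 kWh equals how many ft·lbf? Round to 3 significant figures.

982000 ft·lbf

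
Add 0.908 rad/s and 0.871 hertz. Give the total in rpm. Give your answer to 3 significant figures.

60.9 rpm

0.908 rad/s = 8.67076 rpm and 0.871 Hz = 52.2600 rpm.
8.67076 + 52.2600 ≈ 60.9 rpm.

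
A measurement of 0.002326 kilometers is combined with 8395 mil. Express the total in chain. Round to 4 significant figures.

0.1262 chain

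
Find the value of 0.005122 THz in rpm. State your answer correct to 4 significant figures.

1 THz = 6.00000 × 10^13 revolutions per minute.
0.005122 × 6.00000 × 10^13 ≈ 3.073 × 10^11 rpm.

3.073 × 10^11 rpm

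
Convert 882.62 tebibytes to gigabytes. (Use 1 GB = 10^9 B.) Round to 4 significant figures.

970500 GB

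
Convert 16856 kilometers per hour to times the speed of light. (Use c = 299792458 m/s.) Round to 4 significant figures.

1 km/h = 9.26567e-10 c.
16856 × 9.26567e-10 ≈ 1.562e-5 c.

1.562e-5 times the speed of light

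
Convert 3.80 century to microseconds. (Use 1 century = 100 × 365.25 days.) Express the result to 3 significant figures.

1.20 × 10^16 microseconds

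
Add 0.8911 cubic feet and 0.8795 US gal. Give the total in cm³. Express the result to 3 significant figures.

28600 cm³

0.8911 ft³ = 25233.1 cm³ and 0.8795 US gal = 3329.27 cm³.
25233.1 + 3329.27 ≈ 28600 cm³.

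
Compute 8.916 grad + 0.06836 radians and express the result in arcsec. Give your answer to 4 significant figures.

42990 arcseconds

8.916 grad = 28887.8 arcsec and 0.06836 rad = 14100.3 arcsec.
28887.8 + 14100.3 ≈ 42990 arcsec.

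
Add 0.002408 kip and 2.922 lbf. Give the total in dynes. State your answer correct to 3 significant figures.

2.37e+6 dyn

0.002408 kip = 1.07113e+6 dyn and 2.922 lbf = 1.29977e+6 dyn.
1.07113e+6 + 1.29977e+6 ≈ 2.37e+6 dyn.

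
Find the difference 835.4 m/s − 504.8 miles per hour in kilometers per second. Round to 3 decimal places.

835.4 m/s = 0.835400 km/s and 504.8 mph = 0.225666 km/s.
0.835400 − 0.225666 ≈ 0.610 km/s.

0.610 km/s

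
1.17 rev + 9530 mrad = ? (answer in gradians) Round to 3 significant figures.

1070 grad

1.17 rev = 468.000 grad and 9530 mrad = 606.699 grad.
468.000 + 606.699 ≈ 1070 grad.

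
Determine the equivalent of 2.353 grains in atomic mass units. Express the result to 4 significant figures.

9.182e+22 u

1 grain = 3.90228e+22 atomic mass units.
Thus 2.353 × 3.90228e+22 ≈ 9.182e+22 u.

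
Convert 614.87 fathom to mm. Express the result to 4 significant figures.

1 fathom = 1828.80 mm.
Then 614.87 × 1828.80 ≈ 1.124 × 10^6 mm.

1.124 × 10^6 millimeters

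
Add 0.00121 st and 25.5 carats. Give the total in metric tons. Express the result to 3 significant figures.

1.28 × 10^-5 t

0.00121 st = 7.68385 × 10^-6 t and 25.5 ct = 5.10000 × 10^-6 t.
7.68385 × 10^-6 + 5.10000 × 10^-6 ≈ 1.28 × 10^-5 t.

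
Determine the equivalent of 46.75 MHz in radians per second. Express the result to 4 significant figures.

1 MHz = 6.28319 × 10^6 radians per second.
Thus 46.75 × 6.28319 × 10^6 ≈ 2.937 × 10^8 rad/s.

2.937 × 10^8 rad/s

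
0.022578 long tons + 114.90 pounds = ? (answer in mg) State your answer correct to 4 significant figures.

7.506e+7 mg

0.022578 long ton = 2.29403e+7 mg and 114.90 lb = 5.21178e+7 mg.
2.29403e+7 + 5.21178e+7 ≈ 7.506e+7 mg.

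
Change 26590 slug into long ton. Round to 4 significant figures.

1 slug = 0.0143634 long tons.
So 26590 × 0.0143634 ≈ 381.9 long ton.

381.9 long tons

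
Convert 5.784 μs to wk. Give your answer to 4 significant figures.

9.563 × 10^-12 weeks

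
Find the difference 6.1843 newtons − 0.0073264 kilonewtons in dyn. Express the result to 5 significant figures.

6.1843 N = 618430 dyn and 0.0073264 kN = 732640 dyn.
618430 − 732640 ≈ -114210 dyn.

-114210 dyn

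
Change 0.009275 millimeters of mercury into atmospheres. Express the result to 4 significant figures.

1.220e-5 atmospheres

1 millimeter of mercury = 0.00131579 atmospheres.
So 0.009275 × 0.00131579 ≈ 1.220e-5 atm.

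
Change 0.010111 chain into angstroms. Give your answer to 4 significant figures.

1 chain = 2.01168e+11 angstroms.
0.010111 × 2.01168e+11 ≈ 2.034e+9 Å.

2.034e+9 Å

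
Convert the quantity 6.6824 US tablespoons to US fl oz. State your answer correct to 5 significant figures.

1 US tbsp = 0.500000 US fl oz.
Then 6.6824 × 0.500000 ≈ 3.3412 US fl oz.

3.3412 US fl oz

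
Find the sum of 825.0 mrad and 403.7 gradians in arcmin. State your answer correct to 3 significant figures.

24600 arcminutes

825.0 mrad = 2836.14 arcmin and 403.7 grad = 21799.8 arcmin.
2836.14 + 21799.8 ≈ 24600 arcmin.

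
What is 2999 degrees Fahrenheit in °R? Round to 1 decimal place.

°R = °F + 459.67.
Applying the formula gives 3458.7 °R.

3458.7 °R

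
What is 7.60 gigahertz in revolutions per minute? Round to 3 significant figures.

4.56 × 10^11 rpm

1 gigahertz = 6.00000 × 10^10 revolutions per minute.
Thus 7.60 × 6.00000 × 10^10 ≈ 4.56 × 10^11 rpm.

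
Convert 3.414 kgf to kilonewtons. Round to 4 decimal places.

1 kgf = 0.00980665 kN.
Thus 3.414 × 0.00980665 ≈ 0.0335 kN.

0.0335 kN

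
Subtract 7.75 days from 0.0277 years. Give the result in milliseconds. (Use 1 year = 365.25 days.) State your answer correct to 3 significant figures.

2.05e+8 milliseconds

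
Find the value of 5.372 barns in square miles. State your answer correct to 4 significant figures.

2.074e-34 square miles

1 barn = 3.86102e-35 mi².
Then 5.372 × 3.86102e-35 ≈ 2.074e-34 mi².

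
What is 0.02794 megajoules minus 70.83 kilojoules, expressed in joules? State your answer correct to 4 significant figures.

-42890 J

0.02794 MJ = 27940.0 J and 70.83 kJ = 70830.0 J.
27940.0 − 70830.0 ≈ -42890 J.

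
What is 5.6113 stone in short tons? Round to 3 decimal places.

0.039 short tons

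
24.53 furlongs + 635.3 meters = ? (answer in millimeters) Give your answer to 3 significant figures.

5.57e+6 mm

24.53 furlong = 4.93465e+6 mm and 635.3 m = 635300 mm.
4.93465e+6 + 635300 ≈ 5.57e+6 mm.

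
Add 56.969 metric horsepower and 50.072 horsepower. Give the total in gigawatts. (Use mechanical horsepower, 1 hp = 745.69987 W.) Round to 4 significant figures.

7.924 × 10^-5 GW

56.969 PS = 4.19006 × 10^-5 GW and 50.072 hp = 3.73387 × 10^-5 GW.
4.19006 × 10^-5 + 3.73387 × 10^-5 ≈ 7.924 × 10^-5 GW.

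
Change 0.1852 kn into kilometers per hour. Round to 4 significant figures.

0.3430 kilometers per hour

1 knot = 1.85200 km/h.
0.1852 × 1.85200 ≈ 0.3430 km/h.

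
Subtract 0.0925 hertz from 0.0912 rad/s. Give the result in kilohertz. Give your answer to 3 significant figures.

-7.80e-5 kilohertz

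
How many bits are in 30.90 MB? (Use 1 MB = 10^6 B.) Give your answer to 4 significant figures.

2.472 × 10^8 bit

1 MB = 8.00000 × 10^6 bits.
Thus 30.90 × 8.00000 × 10^6 ≈ 2.472 × 10^8 bit.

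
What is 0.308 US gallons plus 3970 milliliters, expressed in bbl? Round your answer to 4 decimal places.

0.0323 oil barrels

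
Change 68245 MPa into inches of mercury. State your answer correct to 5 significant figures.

1 megapascal = 295.300 inches of mercury.
So 68245 × 295.300 ≈ 2.0153e+7 inHg.

2.0153e+7 inHg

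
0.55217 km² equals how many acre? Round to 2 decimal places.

1 km² = 247.105 acre.
Thus 0.55217 × 247.105 ≈ 136.44 acre.

136.44 acres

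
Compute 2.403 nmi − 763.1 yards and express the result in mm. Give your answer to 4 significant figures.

3.753e+6 mm

2.403 nmi = 4.45036e+6 mm and 763.1 yd = 697779 mm.
4.45036e+6 − 697779 ≈ 3.753e+6 mm.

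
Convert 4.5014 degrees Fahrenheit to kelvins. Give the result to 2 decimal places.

K = (°F + 459.67) × 5/9.
Applying the formula gives 257.87 K.

257.87 K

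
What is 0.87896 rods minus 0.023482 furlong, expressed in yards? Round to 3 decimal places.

-0.332 yards

0.87896 rod = 4.83428 yd and 0.023482 furlong = 5.16604 yd.
4.83428 − 5.16604 ≈ -0.332 yd.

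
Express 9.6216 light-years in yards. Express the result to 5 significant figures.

9.9549 × 10^16 yd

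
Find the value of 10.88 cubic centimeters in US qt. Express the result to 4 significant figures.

0.01150 US qt

1 cm³ = 0.00105669 US qt.
Then 10.88 × 0.00105669 ≈ 0.01150 US qt.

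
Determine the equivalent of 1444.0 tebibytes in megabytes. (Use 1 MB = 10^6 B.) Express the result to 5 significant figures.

1.5877 × 10^9 MB

1 TiB = 1.09951 × 10^6 MB.
1444.0 × 1.09951 × 10^6 ≈ 1.5877 × 10^9 MB.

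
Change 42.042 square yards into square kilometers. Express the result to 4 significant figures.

1 square yard = 8.36127e-7 square kilometers.
Thus 42.042 × 8.36127e-7 ≈ 3.515e-5 km².

3.515e-5 km²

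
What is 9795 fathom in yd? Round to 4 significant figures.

19590 yd

1 fathom = 2.00000 yd.
9795 × 2.00000 ≈ 19590 yd.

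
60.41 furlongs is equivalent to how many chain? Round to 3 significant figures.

604 chains

1 furlong = 10.0000 chain.
Thus 60.41 × 10.0000 ≈ 604 chain.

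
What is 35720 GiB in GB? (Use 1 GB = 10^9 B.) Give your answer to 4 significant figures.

38350 GB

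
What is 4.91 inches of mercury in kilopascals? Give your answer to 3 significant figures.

16.6 kilopascals

1 inch of mercury = 3.38639 kilopascals.
Thus 4.91 × 3.38639 ≈ 16.6 kPa.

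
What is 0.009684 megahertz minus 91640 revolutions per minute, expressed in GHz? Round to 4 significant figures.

8.157e-6 gigahertz

0.009684 MHz = 9.68400e-6 GHz and 91640 rpm = 1.52733e-6 GHz.
9.68400e-6 − 1.52733e-6 ≈ 8.157e-6 GHz.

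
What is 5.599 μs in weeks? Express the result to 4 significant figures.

9.258 × 10^-12 weeks

1 microsecond = 1.65344 × 10^-12 wk.
5.599 × 1.65344 × 10^-12 ≈ 9.258 × 10^-12 wk.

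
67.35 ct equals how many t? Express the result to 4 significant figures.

1 carat = 2.00000e-7 metric tons.
67.35 × 2.00000e-7 ≈ 1.347e-5 t.

1.347e-5 metric tons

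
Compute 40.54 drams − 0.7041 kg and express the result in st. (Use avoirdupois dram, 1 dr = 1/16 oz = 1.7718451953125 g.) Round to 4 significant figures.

40.54 dr = 0.0113114 st and 0.7041 kg = 0.110877 st.
0.0113114 − 0.110877 ≈ -0.09957 st.

-0.09957 st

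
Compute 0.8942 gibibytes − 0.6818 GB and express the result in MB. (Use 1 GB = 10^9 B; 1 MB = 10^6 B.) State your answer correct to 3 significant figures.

0.8942 GiB = 960.140 MB and 0.6818 GB = 681.800 MB.
960.140 − 681.800 ≈ 278 MB.

278 megabytes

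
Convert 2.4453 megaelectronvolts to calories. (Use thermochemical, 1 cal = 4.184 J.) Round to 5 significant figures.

9.3638e-14 cal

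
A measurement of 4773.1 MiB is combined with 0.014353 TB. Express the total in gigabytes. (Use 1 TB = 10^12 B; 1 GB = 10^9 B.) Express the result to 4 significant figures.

4773.1 MiB = 5.00496 GB and 0.014353 TB = 14.3530 GB.
5.00496 + 14.3530 ≈ 19.36 GB.

19.36 GB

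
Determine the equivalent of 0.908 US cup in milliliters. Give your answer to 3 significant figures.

215 mL

1 US cup = 236.588 mL.
Thus 0.908 × 236.588 ≈ 215 mL.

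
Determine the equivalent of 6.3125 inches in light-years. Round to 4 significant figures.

1.695 × 10^-17 light-years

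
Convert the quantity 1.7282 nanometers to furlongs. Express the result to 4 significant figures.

8.591 × 10^-12 furlongs

1 nanometer = 4.97097 × 10^-12 furlong.
Then 1.7282 × 4.97097 × 10^-12 ≈ 8.591 × 10^-12 furlong.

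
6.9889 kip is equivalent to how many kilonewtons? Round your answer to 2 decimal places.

31.09 kilonewtons

1 kip = 4.44822 kilonewtons.
So 6.9889 × 4.44822 ≈ 31.09 kN.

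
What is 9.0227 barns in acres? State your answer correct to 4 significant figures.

1 barn = 2.47105e-32 acre.
Then 9.0227 × 2.47105e-32 ≈ 2.230e-31 acre.

2.230e-31 acre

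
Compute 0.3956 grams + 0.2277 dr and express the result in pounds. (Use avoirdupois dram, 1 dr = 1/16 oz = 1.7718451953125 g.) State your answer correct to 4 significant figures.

0.001762 lb

0.3956 g = 0.000872149 lb and 0.2277 dr = 0.000889453 lb.
0.000872149 + 0.000889453 ≈ 0.001762 lb.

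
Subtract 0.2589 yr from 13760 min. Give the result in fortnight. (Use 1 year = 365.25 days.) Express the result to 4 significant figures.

13760 min = 0.682540 fortnight and 0.2589 yr = 6.75452 fortnight.
0.682540 − 6.75452 ≈ -6.072 fortnight.

-6.072 fortnight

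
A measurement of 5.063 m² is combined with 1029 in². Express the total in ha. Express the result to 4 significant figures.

5.063 m² = 0.000506300 ha and 1029 in² = 6.63870e-5 ha.
0.000506300 + 6.63870e-5 ≈ 0.0005727 ha.

0.0005727 ha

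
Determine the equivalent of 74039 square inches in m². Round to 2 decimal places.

1 square inch = 0.000645160 m².
Thus 74039 × 0.000645160 ≈ 47.77 m².

47.77 m²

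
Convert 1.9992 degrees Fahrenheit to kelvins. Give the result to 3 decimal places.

K = (°F + 459.67) × 5/9.
Applying the formula gives 256.483 K.

256.483 kelvins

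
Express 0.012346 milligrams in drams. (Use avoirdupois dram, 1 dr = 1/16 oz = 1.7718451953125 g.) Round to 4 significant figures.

6.968 × 10^-6 drams

1 mg = 0.000564383 dr.
0.012346 × 0.000564383 ≈ 6.968 × 10^-6 dr.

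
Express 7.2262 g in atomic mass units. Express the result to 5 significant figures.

4.3517e+24 u

1 g = 6.02214e+23 atomic mass units.
Then 7.2262 × 6.02214e+23 ≈ 4.3517e+24 u.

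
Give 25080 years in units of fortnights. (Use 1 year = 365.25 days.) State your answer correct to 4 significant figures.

654300 fortnights

1 year = 26.0893 fortnight.
25080 × 26.0893 ≈ 654300 fortnight.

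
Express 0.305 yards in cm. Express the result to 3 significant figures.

1 yd = 91.4400 cm.
Thus 0.305 × 91.4400 ≈ 27.9 cm.

27.9 cm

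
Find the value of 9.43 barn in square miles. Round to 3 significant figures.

3.64e-34 mi²

1 barn = 3.86102e-35 mi².
So 9.43 × 3.86102e-35 ≈ 3.64e-34 mi².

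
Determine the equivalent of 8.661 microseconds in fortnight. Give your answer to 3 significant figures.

7.16e-12 fortnight

1 microsecond = 8.26720e-13 fortnights.
Then 8.661 × 8.26720e-13 ≈ 7.16e-12 fortnight.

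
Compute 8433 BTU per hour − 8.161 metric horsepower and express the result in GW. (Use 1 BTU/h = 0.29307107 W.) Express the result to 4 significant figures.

8433 BTU/h = 2.47147 × 10^-6 GW and 8.161 PS = 6.00241 × 10^-6 GW.
2.47147 × 10^-6 − 6.00241 × 10^-6 ≈ -3.531 × 10^-6 GW.

-3.531 × 10^-6 GW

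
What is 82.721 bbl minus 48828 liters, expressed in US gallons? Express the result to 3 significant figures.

-9420 US gal

82.721 bbl = 3474.28 US gal and 48828 L = 12899.0 US gal.
3474.28 − 12899.0 ≈ -9420 US gal.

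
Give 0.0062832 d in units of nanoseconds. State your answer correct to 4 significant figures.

5.429e+11 nanoseconds

1 day = 8.64000e+13 ns.
Thus 0.0062832 × 8.64000e+13 ≈ 5.429e+11 ns.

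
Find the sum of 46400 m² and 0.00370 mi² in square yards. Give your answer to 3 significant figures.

67000 square yards

46400 m² = 55493.9 yd² and 0.00370 mi² = 11461.1 yd².
55493.9 + 11461.1 ≈ 67000 yd².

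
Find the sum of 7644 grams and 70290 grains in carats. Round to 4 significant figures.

7644 g = 38220.0 ct and 70290 gr = 22773.6 ct.
38220.0 + 22773.6 ≈ 60990 ct.

60990 ct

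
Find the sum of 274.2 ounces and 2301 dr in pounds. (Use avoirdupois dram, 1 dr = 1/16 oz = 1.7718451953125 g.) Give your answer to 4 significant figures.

274.2 oz = 17.1375 lb and 2301 dr = 8.98828 lb.
17.1375 + 8.98828 ≈ 26.13 lb.

26.13 pounds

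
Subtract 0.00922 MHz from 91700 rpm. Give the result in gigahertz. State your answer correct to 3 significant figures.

-7.69e-6 GHz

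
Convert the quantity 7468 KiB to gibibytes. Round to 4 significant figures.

0.007122 gibibytes

1 kibibyte = 9.53674e-7 gibibytes.
Then 7468 × 9.53674e-7 ≈ 0.007122 GiB.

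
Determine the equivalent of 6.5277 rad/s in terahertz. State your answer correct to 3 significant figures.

1.04 × 10^-12 THz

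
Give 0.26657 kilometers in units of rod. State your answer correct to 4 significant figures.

1 kilometer = 198.839 rods.
0.26657 × 198.839 ≈ 53.00 rod.

53.00 rods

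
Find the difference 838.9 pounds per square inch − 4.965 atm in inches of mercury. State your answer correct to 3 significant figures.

1560 inHg

838.9 psi = 1708.02 inHg and 4.965 atm = 148.559 inHg.
1708.02 − 148.559 ≈ 1560 inHg.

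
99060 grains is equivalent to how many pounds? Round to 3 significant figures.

1 grain = 0.000142857 lb.
99060 × 0.000142857 ≈ 14.2 lb.

14.2 lb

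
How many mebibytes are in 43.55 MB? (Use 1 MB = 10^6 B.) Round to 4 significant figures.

41.53 MiB

1 MB = 0.953674 MiB.
Thus 43.55 × 0.953674 ≈ 41.53 MiB.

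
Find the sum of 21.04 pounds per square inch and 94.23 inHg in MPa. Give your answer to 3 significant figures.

0.464 MPa

21.04 psi = 0.145066 MPa and 94.23 inHg = 0.319099 MPa.
0.145066 + 0.319099 ≈ 0.464 MPa.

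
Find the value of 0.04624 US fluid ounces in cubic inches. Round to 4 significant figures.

1 US fluid ounce = 1.80469 cubic inches.
Thus 0.04624 × 1.80469 ≈ 0.08345 in³.

0.08345 in³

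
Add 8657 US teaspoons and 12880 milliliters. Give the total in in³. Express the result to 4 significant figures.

8657 US tsp = 2603.86 in³ and 12880 mL = 785.986 in³.
2603.86 + 785.986 ≈ 3390 in³.

3390 in³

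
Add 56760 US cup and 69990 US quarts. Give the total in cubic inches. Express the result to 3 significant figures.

56760 US cup = 819472.50 in³ and 69990 US qt = 4041922.5 in³.
819472.50 + 4041922.5 ≈ 4.86e+6 in³.

4.86e+6 in³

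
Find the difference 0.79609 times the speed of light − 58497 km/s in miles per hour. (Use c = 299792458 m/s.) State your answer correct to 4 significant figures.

0.79609 c = 5.33871e+8 mph and 58497 km/s = 1.30854e+8 mph.
5.33871e+8 − 1.30854e+8 ≈ 4.030e+8 mph.

4.030e+8 mph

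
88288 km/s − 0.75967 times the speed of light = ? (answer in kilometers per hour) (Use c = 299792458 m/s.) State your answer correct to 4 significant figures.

-5.020e+8 km/h

88288 km/s = 3.17837e+8 km/h and 0.75967 c = 8.19876e+8 km/h.
3.17837e+8 − 8.19876e+8 ≈ -5.020e+8 km/h.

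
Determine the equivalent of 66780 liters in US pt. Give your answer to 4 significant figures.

1 L = 2.11338 US pints.
So 66780 × 2.11338 ≈ 141100 US pt.

141100 US pt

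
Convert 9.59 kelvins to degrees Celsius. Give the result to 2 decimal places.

K = °C + 273.15.
Applying the formula gives -263.56 °C.

-263.56 °C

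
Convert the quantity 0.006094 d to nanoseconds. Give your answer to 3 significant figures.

1 day = 8.64000 × 10^13 nanoseconds.
So 0.006094 × 8.64000 × 10^13 ≈ 5.27 × 10^11 ns.

5.27 × 10^11 ns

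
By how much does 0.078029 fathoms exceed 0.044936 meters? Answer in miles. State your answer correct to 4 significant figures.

6.075e-5 mi

0.078029 fathom = 8.86693e-5 mi and 0.044936 m = 2.79219e-5 mi.
8.86693e-5 − 2.79219e-5 ≈ 6.075e-5 mi.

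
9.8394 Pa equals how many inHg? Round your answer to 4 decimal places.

0.0029 inHg

1 pascal = 0.000295300 inches of mercury.
9.8394 × 0.000295300 ≈ 0.0029 inHg.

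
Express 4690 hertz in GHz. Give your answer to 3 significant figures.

1 hertz = 1.00000e-9 gigahertz.
4690 × 1.00000e-9 ≈ 4.69e-6 GHz.

4.69e-6 GHz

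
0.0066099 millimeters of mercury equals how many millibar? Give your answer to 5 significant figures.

0.0088125 mbar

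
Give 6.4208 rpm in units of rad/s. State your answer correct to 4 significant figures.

0.6724 radians per second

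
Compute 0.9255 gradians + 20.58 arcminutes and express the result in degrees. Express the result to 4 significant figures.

1.176 degrees

0.9255 grad = 0.832950 ° and 20.58 arcmin = 0.343000 °.
0.832950 + 0.343000 ≈ 1.176 °.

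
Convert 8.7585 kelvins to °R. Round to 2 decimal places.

°R = K × 9/5.
Applying the formula gives 15.77 °R.

15.77 °R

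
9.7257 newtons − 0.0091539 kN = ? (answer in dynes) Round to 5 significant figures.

9.7257 N = 972570 dyn and 0.0091539 kN = 915390 dyn.
972570 − 915390 ≈ 57180 dyn.

57180 dynes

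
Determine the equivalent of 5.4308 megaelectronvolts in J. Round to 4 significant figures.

1 megaelectronvolt = 1.60218 × 10^-13 J.
5.4308 × 1.60218 × 10^-13 ≈ 8.701 × 10^-13 J.

8.701 × 10^-13 J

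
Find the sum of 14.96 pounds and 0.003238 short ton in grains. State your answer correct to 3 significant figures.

14.96 lb = 104720 gr and 0.003238 short ton = 45332.0 gr.
104720 + 45332.0 ≈ 150000 gr.

150000 gr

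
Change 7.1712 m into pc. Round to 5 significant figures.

1 m = 3.24078e-17 pc.
7.1712 × 3.24078e-17 ≈ 2.3240e-16 pc.

2.3240e-16 parsecs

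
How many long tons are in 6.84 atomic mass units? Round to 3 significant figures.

1.12 × 10^-29 long ton

1 atomic mass unit = 1.63431 × 10^-30 long ton.
6.84 × 1.63431 × 10^-30 ≈ 1.12 × 10^-29 long ton.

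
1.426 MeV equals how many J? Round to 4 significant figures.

1 megaelectronvolt = 1.60218 × 10^-13 joules.
So 1.426 × 1.60218 × 10^-13 ≈ 2.285 × 10^-13 J.

2.285 × 10^-13 joules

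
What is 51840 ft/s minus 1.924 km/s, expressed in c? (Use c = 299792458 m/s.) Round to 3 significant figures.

51840 ft/s = 5.27059e-5 c and 1.924 km/s = 6.41777e-6 c.
5.27059e-5 − 6.41777e-6 ≈ 4.63e-5 c.

4.63e-5 c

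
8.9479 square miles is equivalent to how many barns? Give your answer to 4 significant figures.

2.317 × 10^35 barns

1 mi² = 2.58999 × 10^34 barns.
Thus 8.9479 × 2.58999 × 10^34 ≈ 2.317 × 10^35 barn.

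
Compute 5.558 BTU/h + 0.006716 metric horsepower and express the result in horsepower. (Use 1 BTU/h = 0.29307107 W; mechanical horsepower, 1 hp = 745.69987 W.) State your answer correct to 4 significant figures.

0.008809 horsepower

5.558 BTU/h = 0.00218438 hp and 0.006716 PS = 0.00662413 hp.
0.00218438 + 0.00662413 ≈ 0.008809 hp.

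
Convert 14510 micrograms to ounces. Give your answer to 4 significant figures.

1 microgram = 3.52740 × 10^-8 oz.
14510 × 3.52740 × 10^-8 ≈ 0.0005118 oz.

0.0005118 ounces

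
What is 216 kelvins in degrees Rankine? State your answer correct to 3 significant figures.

389 °R

°R = K × 9/5.
Applying the formula gives 389 °R.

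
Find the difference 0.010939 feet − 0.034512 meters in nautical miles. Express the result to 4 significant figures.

-1.683e-5 nautical miles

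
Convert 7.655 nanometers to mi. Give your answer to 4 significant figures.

1 nm = 6.21371 × 10^-13 miles.
Thus 7.655 × 6.21371 × 10^-13 ≈ 4.757 × 10^-12 mi.

4.757 × 10^-12 mi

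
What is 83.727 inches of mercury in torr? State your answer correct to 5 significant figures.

2126.7 torr

1 inch of mercury = 25.4000 torr.
So 83.727 × 25.4000 ≈ 2126.7 torr.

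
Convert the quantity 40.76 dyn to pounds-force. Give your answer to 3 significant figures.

9.16e-5 lbf

1 dyne = 2.24809e-6 lbf.
Thus 40.76 × 2.24809e-6 ≈ 9.16e-5 lbf.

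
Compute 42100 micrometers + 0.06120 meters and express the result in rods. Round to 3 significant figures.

42100 μm = 0.00837111 rod and 0.06120 m = 0.0121689 rod.
0.00837111 + 0.0121689 ≈ 0.0205 rod.

0.0205 rods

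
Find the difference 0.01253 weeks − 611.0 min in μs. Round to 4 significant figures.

-2.908e+10 microseconds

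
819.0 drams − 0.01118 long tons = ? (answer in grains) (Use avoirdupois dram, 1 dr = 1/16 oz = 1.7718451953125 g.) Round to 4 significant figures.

-152900 gr

819.0 dr = 22394.5 gr and 0.01118 long ton = 175302 gr.
22394.5 − 175302 ≈ -152900 gr.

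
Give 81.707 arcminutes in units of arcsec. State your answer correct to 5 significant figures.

4902.4 arcseconds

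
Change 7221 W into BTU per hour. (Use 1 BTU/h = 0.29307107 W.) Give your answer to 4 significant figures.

24640 BTU/h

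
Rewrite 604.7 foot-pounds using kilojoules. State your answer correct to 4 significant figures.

1 ft·lbf = 0.00135582 kilojoules.
604.7 × 0.00135582 ≈ 0.8199 kJ.

0.8199 kilojoules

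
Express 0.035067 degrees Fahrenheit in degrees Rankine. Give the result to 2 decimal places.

°R = °F + 459.67.
Applying the formula gives 459.71 °R.

459.71 °R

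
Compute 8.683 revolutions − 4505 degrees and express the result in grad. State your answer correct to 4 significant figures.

-1532 grad

8.683 rev = 3473.20 grad and 4505 ° = 5005.56 grad.
3473.20 − 5005.56 ≈ -1532 grad.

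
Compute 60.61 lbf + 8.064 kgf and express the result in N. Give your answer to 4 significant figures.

60.61 lbf = 269.607 N and 8.064 kgf = 79.0808 N.
269.607 + 79.0808 ≈ 348.7 N.

348.7 newtons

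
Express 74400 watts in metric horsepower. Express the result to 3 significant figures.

101 PS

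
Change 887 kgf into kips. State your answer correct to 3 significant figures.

1.96 kip

1 kgf = 0.00220462 kip.
Thus 887 × 0.00220462 ≈ 1.96 kip.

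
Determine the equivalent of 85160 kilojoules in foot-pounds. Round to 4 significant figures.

6.281e+7 ft·lbf

1 kJ = 737.562 ft·lbf.
85160 × 737.562 ≈ 6.281e+7 ft·lbf.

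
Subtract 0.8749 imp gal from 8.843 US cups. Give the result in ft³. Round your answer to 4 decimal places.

-0.0666 cubic feet

8.843 US cup = 0.0738836 ft³ and 0.8749 imp gal = 0.140460 ft³.
0.0738836 − 0.140460 ≈ -0.0666 ft³.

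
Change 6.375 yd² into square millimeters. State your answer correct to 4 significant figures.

5.330e+6 square millimeters

1 square yard = 836127 mm².
Thus 6.375 × 836127 ≈ 5.330e+6 mm².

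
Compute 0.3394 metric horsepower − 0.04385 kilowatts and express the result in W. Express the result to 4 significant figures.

205.8 W

0.3394 PS = 249.628 W and 0.04385 kW = 43.8500 W.
249.628 − 43.8500 ≈ 205.8 W.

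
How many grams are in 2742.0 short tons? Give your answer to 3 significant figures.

2.49e+9 grams

1 short ton = 907185 grams.
Then 2742.0 × 907185 ≈ 2.49e+9 g.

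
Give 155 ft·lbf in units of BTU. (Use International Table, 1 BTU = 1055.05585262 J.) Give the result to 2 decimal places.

0.20 British thermal units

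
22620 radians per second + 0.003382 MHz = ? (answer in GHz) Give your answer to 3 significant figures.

6.98 × 10^-6 gigahertz

22620 rad/s = 3.60008 × 10^-6 GHz and 0.003382 MHz = 3.38200 × 10^-6 GHz.
3.60008 × 10^-6 + 3.38200 × 10^-6 ≈ 6.98 × 10^-6 GHz.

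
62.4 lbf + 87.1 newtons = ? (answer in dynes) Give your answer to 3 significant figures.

3.65 × 10^7 dyn

62.4 lbf = 2.77569 × 10^7 dyn and 87.1 N = 8.71000 × 10^6 dyn.
2.77569 × 10^7 + 8.71000 × 10^6 ≈ 3.65 × 10^7 dyn.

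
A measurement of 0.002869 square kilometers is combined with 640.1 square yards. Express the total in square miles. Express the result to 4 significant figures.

0.002869 km² = 0.00110773 mi² and 640.1 yd² = 0.000206644 mi².
0.00110773 + 0.000206644 ≈ 0.001314 mi².

0.001314 mi²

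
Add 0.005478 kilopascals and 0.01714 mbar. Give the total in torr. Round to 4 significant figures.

0.05394 torr

0.005478 kPa = 0.0410884 torr and 0.01714 mbar = 0.0128561 torr.
0.0410884 + 0.0128561 ≈ 0.05394 torr.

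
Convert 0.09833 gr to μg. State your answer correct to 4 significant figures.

1 grain = 64798.9 μg.
So 0.09833 × 64798.9 ≈ 6372 μg.

6372 μg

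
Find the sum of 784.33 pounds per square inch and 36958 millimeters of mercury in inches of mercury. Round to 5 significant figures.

3052.0 inHg

784.33 psi = 1596.912 inHg and 36958 mmHg = 1455.039 inHg.
1596.912 + 1455.039 ≈ 3052.0 inHg.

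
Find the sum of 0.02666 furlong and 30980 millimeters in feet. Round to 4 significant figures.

0.02666 furlong = 17.5956 ft and 30980 mm = 101.640 ft.
17.5956 + 101.640 ≈ 119.2 ft.

119.2 feet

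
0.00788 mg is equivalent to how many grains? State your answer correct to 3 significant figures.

0.000122 grains

1 milligram = 0.0154324 gr.
Thus 0.00788 × 0.0154324 ≈ 0.000122 gr.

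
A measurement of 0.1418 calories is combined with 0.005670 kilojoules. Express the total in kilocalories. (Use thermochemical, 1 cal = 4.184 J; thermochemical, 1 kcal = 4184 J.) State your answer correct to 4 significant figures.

0.1418 cal = 0.000141800 kcal and 0.005670 kJ = 0.00135516 kcal.
0.000141800 + 0.00135516 ≈ 0.001497 kcal.

0.001497 kcal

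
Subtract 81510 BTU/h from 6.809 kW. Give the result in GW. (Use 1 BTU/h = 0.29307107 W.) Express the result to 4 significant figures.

6.809 kW = 6.80900 × 10^-6 GW and 81510 BTU/h = 2.38882 × 10^-5 GW.
6.80900 × 10^-6 − 2.38882 × 10^-5 ≈ -1.708 × 10^-5 GW.

-1.708 × 10^-5 GW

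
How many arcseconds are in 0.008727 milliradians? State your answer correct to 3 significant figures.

1 milliradian = 206.265 arcseconds.
0.008727 × 206.265 ≈ 1.80 arcsec.

1.80 arcsec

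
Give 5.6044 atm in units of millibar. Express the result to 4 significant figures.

5679 mbar

1 atm = 1013.25 mbar.
So 5.6044 × 1013.25 ≈ 5679 mbar.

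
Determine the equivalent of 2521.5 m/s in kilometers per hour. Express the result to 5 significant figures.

1 meter per second = 3.60000 km/h.
Thus 2521.5 × 3.60000 ≈ 9077.4 km/h.

9077.4 kilometers per hour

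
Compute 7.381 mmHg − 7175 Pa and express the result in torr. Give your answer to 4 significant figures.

-46.44 torr

7.381 mmHg = 7.38100 torr and 7175 Pa = 53.8169 torr.
7.38100 − 53.8169 ≈ -46.44 torr.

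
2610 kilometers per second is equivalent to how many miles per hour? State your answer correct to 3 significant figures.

1 km/s = 2236.94 mph.
Then 2610 × 2236.94 ≈ 5.84 × 10^6 mph.

5.84 × 10^6 mph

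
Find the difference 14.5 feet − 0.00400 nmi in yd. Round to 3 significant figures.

-3.27 yd

14.5 ft = 4.83333 yd and 0.00400 nmi = 8.10149 yd.
4.83333 − 8.10149 ≈ -3.27 yd.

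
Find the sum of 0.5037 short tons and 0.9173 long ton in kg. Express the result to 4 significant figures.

1389 kg

0.5037 short ton = 456.949 kg and 0.9173 long ton = 932.020 kg.
456.949 + 932.020 ≈ 1389 kg.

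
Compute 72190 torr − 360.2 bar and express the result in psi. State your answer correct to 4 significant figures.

72190 torr = 1395.92 psi and 360.2 bar = 5224.26 psi.
1395.92 − 5224.26 ≈ -3828 psi.

-3828 psi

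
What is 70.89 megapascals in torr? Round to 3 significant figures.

532000 torr

1 megapascal = 7500.62 torr.
Thus 70.89 × 7500.62 ≈ 532000 torr.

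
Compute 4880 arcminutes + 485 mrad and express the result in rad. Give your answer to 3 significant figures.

4880 arcmin = 1.41953 rad and 485 mrad = 0.485000 rad.
1.41953 + 0.485000 ≈ 1.90 rad.

1.90 radians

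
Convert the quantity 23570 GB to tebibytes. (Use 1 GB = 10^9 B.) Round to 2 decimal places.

21.44 TiB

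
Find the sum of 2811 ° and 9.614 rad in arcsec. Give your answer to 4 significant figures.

2811 ° = 1.01196 × 10^7 arcsec and 9.614 rad = 1.98303 × 10^6 arcsec.
1.01196 × 10^7 + 1.98303 × 10^6 ≈ 1.210 × 10^7 arcsec.

1.210 × 10^7 arcsec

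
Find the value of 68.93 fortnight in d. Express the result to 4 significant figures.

1 fortnight = 14.0000 d.
Thus 68.93 × 14.0000 ≈ 965.0 d.

965.0 d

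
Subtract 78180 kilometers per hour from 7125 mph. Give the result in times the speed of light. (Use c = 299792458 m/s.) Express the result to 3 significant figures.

-6.18 × 10^-5 times the speed of light

7125 mph = 1.06246 × 10^-5 c and 78180 km/h = 7.24390 × 10^-5 c.
1.06246 × 10^-5 − 7.24390 × 10^-5 ≈ -6.18 × 10^-5 c.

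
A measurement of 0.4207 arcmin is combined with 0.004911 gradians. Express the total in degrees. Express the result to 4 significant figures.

0.4207 arcmin = 0.00701167 ° and 0.004911 grad = 0.00441990 °.
0.00701167 + 0.00441990 ≈ 0.01143 °.

0.01143 degrees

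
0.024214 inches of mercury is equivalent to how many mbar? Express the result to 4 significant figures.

1 inHg = 33.8639 millibar.
So 0.024214 × 33.8639 ≈ 0.8200 mbar.

0.8200 millibar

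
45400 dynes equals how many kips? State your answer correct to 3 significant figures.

0.000102 kip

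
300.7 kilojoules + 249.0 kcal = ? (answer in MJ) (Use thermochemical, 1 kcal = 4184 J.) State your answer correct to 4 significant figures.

1.343 megajoules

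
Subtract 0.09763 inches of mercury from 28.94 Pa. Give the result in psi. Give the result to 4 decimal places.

-0.0438 pounds per square inch

28.94 Pa = 0.00419739 psi and 0.09763 inHg = 0.0479514 psi.
0.00419739 − 0.0479514 ≈ -0.0438 psi.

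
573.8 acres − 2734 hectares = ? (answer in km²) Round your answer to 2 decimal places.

573.8 acre = 2.32209 km² and 2734 ha = 27.3400 km².
2.32209 − 27.3400 ≈ -25.02 km².

-25.02 square kilometers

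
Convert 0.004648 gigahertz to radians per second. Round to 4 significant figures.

1 GHz = 6.28319 × 10^9 rad/s.
So 0.004648 × 6.28319 × 10^9 ≈ 2.920 × 10^7 rad/s.

2.920 × 10^7 radians per second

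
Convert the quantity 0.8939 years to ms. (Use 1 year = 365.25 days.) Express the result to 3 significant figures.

2.82 × 10^10 ms

1 yr = 3.15576 × 10^10 milliseconds.
Thus 0.8939 × 3.15576 × 10^10 ≈ 2.82 × 10^10 ms.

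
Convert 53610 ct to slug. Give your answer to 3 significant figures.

0.735 slug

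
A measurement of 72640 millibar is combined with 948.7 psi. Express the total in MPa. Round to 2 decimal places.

72640 mbar = 7.26400 MPa and 948.7 psi = 6.54106 MPa.
7.26400 + 6.54106 ≈ 13.81 MPa.

13.81 MPa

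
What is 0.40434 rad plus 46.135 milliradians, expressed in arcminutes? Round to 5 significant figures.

1548.6 arcmin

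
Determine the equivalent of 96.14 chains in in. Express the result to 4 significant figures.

76140 in

1 chain = 792.000 inches.
Then 96.14 × 792.000 ≈ 76140 in.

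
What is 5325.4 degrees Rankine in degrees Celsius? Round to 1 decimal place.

°R = (°C + 273.15) × 9/5.
Applying the formula gives 2685.4 °C.

2685.4 °C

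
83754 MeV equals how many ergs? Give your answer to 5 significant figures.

1 MeV = 1.60218 × 10^-6 erg.
So 83754 × 1.60218 × 10^-6 ≈ 0.13419 erg.

0.13419 ergs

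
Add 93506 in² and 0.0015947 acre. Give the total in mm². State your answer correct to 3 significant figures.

93506 in² = 6.03263 × 10^7 mm² and 0.0015947 acre = 6.45352 × 10^6 mm².
6.03263 × 10^7 + 6.45352 × 10^6 ≈ 6.68 × 10^7 mm².

6.68 × 10^7 mm²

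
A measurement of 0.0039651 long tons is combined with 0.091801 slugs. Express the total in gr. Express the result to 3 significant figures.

82800 grains

0.0039651 long ton = 62172.8 gr and 0.091801 slug = 20675.3 gr.
62172.8 + 20675.3 ≈ 82800 gr.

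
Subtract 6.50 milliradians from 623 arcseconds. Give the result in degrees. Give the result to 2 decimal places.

-0.20 degrees

623 arcsec = 0.173056 ° and 6.50 mrad = 0.372423 °.
0.173056 − 0.372423 ≈ -0.20 °.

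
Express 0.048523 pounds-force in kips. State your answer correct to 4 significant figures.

4.852 × 10^-5 kips

1 lbf = 0.00100000 kips.
Thus 0.048523 × 0.00100000 ≈ 4.852 × 10^-5 kip.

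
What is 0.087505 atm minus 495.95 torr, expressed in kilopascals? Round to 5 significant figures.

-57.255 kPa

0.087505 atm = 8.86644 kPa and 495.95 torr = 66.1212 kPa.
8.86644 − 66.1212 ≈ -57.255 kPa.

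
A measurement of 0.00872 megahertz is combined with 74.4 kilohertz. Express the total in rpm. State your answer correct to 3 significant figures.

0.00872 MHz = 523200 rpm and 74.4 kHz = 4.46400 × 10^6 rpm.
523200 + 4.46400 × 10^6 ≈ 4.99 × 10^6 rpm.

4.99 × 10^6 rpm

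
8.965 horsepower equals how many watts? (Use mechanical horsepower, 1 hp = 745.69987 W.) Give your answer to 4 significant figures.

6685 W

1 hp = 745.700 W.
So 8.965 × 745.700 ≈ 6685 W.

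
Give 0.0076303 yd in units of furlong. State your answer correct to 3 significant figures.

3.47e-5 furlongs

1 yd = 0.00454545 furlongs.
So 0.0076303 × 0.00454545 ≈ 3.47e-5 furlong.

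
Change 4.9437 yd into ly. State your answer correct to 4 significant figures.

1 yard = 9.66522 × 10^-17 ly.
Thus 4.9437 × 9.66522 × 10^-17 ≈ 4.778 × 10^-16 ly.

4.778 × 10^-16 ly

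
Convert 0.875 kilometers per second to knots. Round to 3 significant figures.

1700 kn

1 kilometer per second = 1943.84 knots.
So 0.875 × 1943.84 ≈ 1700 kn.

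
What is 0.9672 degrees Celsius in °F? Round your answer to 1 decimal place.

33.7 degrees Fahrenheit

°F = °C × 9/5 + 32.
Applying the formula gives 33.7 °F.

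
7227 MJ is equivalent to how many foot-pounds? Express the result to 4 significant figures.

5.330 × 10^9 ft·lbf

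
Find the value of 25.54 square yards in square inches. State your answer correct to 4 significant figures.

1 yd² = 1296.00 in².
Then 25.54 × 1296.00 ≈ 33100 in².

33100 in²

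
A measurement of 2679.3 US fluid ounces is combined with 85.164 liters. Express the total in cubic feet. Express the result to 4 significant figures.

2679.3 US fl oz = 2.79821 ft³ and 85.164 L = 3.00754 ft³.
2.79821 + 3.00754 ≈ 5.806 ft³.

5.806 cubic feet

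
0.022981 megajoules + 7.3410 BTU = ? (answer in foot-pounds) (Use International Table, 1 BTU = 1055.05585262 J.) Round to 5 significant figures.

0.022981 MJ = 16949.9 ft·lbf and 7.3410 BTU = 5712.54 ft·lbf.
16949.9 + 5712.54 ≈ 22662 ft·lbf.

22662 foot-pounds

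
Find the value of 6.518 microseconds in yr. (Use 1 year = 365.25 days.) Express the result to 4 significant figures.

1 microsecond = 3.16881 × 10^-14 years.
So 6.518 × 3.16881 × 10^-14 ≈ 2.065 × 10^-13 yr.

2.065 × 10^-13 yr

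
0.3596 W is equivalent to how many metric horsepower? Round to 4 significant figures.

1 W = 0.00135962 PS.
Then 0.3596 × 0.00135962 ≈ 0.0004889 PS.

0.0004889 PS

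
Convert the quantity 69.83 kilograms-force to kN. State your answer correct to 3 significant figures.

0.685 kN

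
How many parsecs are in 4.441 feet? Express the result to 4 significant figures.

1 ft = 9.87790e-18 pc.
Then 4.441 × 9.87790e-18 ≈ 4.387e-17 pc.

4.387e-17 pc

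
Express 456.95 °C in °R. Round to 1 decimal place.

°R = (°C + 273.15) × 9/5.
Applying the formula gives 1314.2 °R.

1314.2 degrees Rankine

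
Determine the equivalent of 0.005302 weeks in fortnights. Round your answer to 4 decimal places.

1 wk = 0.500000 fortnights.
0.005302 × 0.500000 ≈ 0.0027 fortnight.

0.0027 fortnight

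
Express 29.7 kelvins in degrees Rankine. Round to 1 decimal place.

°R = K × 9/5.
Applying the formula gives 53.5 °R.

53.5 °R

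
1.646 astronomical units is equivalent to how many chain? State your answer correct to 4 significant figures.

1.224 × 10^10 chain

1 astronomical unit = 7.43646 × 10^9 chains.
Thus 1.646 × 7.43646 × 10^9 ≈ 1.224 × 10^10 chain.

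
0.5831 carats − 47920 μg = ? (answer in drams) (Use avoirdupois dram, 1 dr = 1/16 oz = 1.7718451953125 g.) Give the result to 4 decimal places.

0.5831 ct = 0.0658184 dr and 47920 μg = 0.0270453 dr.
0.0658184 − 0.0270453 ≈ 0.0388 dr.

0.0388 dr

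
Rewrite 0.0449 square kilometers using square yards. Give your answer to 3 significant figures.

1 square kilometer = 1.19599 × 10^6 square yards.
So 0.0449 × 1.19599 × 10^6 ≈ 53700 yd².

53700 square yards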